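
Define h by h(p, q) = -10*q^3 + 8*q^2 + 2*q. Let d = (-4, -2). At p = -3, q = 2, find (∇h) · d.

∂h/∂p = 0
∂h/∂q = -30*q^2 + 16*q + 2
∇h at (-3, 2) = (0, -86)
∇h · d = (0)(-4) + (-86)(-2) = 172

172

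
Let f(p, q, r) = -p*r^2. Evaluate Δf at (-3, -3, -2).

6

∂²f/∂p² = 0
∂²f/∂q² = 0
∂²f/∂r² = -2*p
∇²f = -2*p
At (-3, -3, -2): 6.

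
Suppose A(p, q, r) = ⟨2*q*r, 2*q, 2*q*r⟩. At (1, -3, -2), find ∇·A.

-4

∂A₁/∂p = 0
∂A₂/∂q = 2
∂A₃/∂r = 2*q
∇·A = 2*q + 2
At (1, -3, -2): -4.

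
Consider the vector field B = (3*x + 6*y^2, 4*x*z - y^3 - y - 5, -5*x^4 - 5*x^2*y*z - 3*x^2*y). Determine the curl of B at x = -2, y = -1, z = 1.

(-24, -128, 16)

(∇×B)₁ = ∂B₃/∂y − ∂B₂/∂z = -5*x^2*z - 3*x^2 - 4*x
(∇×B)₂ = ∂B₁/∂z − ∂B₃/∂x = 20*x^3 + 10*x*y*z + 6*x*y
(∇×B)₃ = ∂B₂/∂x − ∂B₁/∂y = -12*y + 4*z
∇×B = (-5*x^2*z - 3*x^2 - 4*x, 20*x^3 + 10*x*y*z + 6*x*y, -12*y + 4*z)
At (-2, -1, 1): (-24, -128, 16).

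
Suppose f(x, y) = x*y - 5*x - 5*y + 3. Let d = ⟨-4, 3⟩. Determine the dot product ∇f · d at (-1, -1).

6

∂f/∂x = y - 5
∂f/∂y = x - 5
∇f at (-1, -1) = (-6, -6)
∇f · d = (-6)(-4) + (-6)(3) = 6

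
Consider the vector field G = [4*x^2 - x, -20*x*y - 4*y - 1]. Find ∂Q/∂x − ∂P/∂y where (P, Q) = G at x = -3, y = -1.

20

∂G₂/∂x = -20*y
∂G₁/∂y = 0
Scalar curl = -20*y
At (-3, -1): 20.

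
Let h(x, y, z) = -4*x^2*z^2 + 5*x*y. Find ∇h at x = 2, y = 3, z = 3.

∂h/∂x = -8*x*z^2 + 5*y
∂h/∂y = 5*x
∂h/∂z = -8*x^2*z
∇h = (-8*x*z^2 + 5*y, 5*x, -8*x^2*z)
At (2, 3, 3): (-129, 10, -96).

(-129, 10, -96)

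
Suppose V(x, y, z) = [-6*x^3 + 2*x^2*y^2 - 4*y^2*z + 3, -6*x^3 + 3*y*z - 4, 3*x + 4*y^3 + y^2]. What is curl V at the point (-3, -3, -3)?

(∇×V)₁ = ∂V₃/∂y − ∂V₂/∂z = 12*y^2 - y
(∇×V)₂ = ∂V₁/∂z − ∂V₃/∂x = -4*y^2 - 3
(∇×V)₃ = ∂V₂/∂x − ∂V₁/∂y = -4*x^2*y - 18*x^2 + 8*y*z
∇×V = (12*y^2 - y, -4*y^2 - 3, -4*x^2*y - 18*x^2 + 8*y*z)
At (-3, -3, -3): (111, -39, 18).

(111, -39, 18)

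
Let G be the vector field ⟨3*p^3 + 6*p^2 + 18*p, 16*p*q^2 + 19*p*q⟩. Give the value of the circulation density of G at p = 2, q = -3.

∂G₂/∂p = 16*q^2 + 19*q
∂G₁/∂q = 0
Scalar curl = 16*q^2 + 19*q
At (2, -3): 87.

87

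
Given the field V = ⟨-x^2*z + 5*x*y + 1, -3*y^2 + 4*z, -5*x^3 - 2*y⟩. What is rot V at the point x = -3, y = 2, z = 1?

(-6, 126, 15)

(∇×V)₁ = ∂V₃/∂y − ∂V₂/∂z = -6
(∇×V)₂ = ∂V₁/∂z − ∂V₃/∂x = 14*x^2
(∇×V)₃ = ∂V₂/∂x − ∂V₁/∂y = -5*x
∇×V = (-6, 14*x^2, -5*x)
At (-3, 2, 1): (-6, 126, 15).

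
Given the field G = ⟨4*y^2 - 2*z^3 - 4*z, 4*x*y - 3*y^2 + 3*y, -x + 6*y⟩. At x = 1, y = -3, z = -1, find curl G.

(∇×G)₁ = ∂G₃/∂y − ∂G₂/∂z = 6
(∇×G)₂ = ∂G₁/∂z − ∂G₃/∂x = -6*z^2 - 3
(∇×G)₃ = ∂G₂/∂x − ∂G₁/∂y = -4*y
∇×G = (6, -6*z^2 - 3, -4*y)
At (1, -3, -1): (6, -9, 12).

(6, -9, 12)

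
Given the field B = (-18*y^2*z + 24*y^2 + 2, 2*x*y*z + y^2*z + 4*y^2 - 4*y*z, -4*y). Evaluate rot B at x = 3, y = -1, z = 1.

(∇×B)₁ = ∂B₃/∂y − ∂B₂/∂z = -2*x*y - y^2 + 4*y - 4
(∇×B)₂ = ∂B₁/∂z − ∂B₃/∂x = -18*y^2
(∇×B)₃ = ∂B₂/∂x − ∂B₁/∂y = 38*y*z - 48*y
∇×B = (-2*x*y - y^2 + 4*y - 4, -18*y^2, 38*y*z - 48*y)
At (3, -1, 1): (-3, -18, 10).

(-3, -18, 10)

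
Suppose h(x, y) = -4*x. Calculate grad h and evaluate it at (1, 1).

(-4, 0)

∂h/∂x = -4
∂h/∂y = 0
∇h = (-4, 0)
At (1, 1): (-4, 0).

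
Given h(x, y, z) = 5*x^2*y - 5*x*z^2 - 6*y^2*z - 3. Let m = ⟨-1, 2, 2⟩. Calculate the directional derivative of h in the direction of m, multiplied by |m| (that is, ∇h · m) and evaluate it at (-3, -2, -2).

-214

∂h/∂x = 10*x*y - 5*z^2
∂h/∂y = 5*x^2 - 12*y*z
∂h/∂z = -10*x*z - 6*y^2
∇h at (-3, -2, -2) = (40, -3, -84)
∇h · m = (40)(-1) + (-3)(2) + (-84)(2) = -214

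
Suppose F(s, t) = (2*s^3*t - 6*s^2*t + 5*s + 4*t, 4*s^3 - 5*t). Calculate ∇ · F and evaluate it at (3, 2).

∂F₁/∂s = 6*s^2*t - 12*s*t + 5
∂F₂/∂t = -5
∇·F = 6*s^2*t - 12*s*t
At (3, 2): 36.

36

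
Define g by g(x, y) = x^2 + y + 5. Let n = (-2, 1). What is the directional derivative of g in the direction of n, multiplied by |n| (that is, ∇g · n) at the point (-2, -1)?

∂g/∂x = 2*x
∂g/∂y = 1
∇g at (-2, -1) = (-4, 1)
∇g · n = (-4)(-2) + (1)(1) = 9

9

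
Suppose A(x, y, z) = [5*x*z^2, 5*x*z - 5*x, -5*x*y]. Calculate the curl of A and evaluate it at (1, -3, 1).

(∇×A)₁ = ∂A₃/∂y − ∂A₂/∂z = -10*x
(∇×A)₂ = ∂A₁/∂z − ∂A₃/∂x = 10*x*z + 5*y
(∇×A)₃ = ∂A₂/∂x − ∂A₁/∂y = 5*z - 5
∇×A = (-10*x, 10*x*z + 5*y, 5*z - 5)
At (1, -3, 1): (-10, -5, 0).

(-10, -5, 0)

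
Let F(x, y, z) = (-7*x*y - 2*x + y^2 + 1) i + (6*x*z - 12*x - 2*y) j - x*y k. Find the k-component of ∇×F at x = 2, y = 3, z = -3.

-22

(∇×F)_3 = ∂F₂/∂x − ∂F₁/∂y
= 6*z - 12 − (-7*x + 2*y)
= 7*x - 2*y + 6*z - 12
At (2, 3, -3): -22.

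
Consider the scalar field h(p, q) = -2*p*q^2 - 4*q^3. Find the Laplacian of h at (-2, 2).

-40

∂²h/∂p² = 0
∂²h/∂q² = -4*(p + 6*q)
∇²h = -4*p - 24*q
At (-2, 2): -40.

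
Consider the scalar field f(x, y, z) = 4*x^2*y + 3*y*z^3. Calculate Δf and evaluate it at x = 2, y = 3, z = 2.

∂²f/∂x² = 8*y
∂²f/∂y² = 0
∂²f/∂z² = 18*y*z
∇²f = 18*y*z + 8*y
At (2, 3, 2): 132.

132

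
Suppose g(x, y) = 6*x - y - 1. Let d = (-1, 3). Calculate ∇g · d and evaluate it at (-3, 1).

∂g/∂x = 6
∂g/∂y = -1
∇g at (-3, 1) = (6, -1)
∇g · d = (6)(-1) + (-1)(3) = -9

-9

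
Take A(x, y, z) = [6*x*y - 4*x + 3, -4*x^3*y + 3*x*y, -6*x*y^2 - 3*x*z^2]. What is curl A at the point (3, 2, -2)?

(-72, 36, -228)

(∇×A)₁ = ∂A₃/∂y − ∂A₂/∂z = -12*x*y
(∇×A)₂ = ∂A₁/∂z − ∂A₃/∂x = 6*y^2 + 3*z^2
(∇×A)₃ = ∂A₂/∂x − ∂A₁/∂y = -12*x^2*y - 6*x + 3*y
∇×A = (-12*x*y, 6*y^2 + 3*z^2, -12*x^2*y - 6*x + 3*y)
At (3, 2, -2): (-72, 36, -228).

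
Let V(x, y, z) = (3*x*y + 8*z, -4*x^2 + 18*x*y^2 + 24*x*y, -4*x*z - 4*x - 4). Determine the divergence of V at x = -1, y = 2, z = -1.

∂V₁/∂x = 3*y
∂V₂/∂y = 36*x*y + 24*x
∂V₃/∂z = -4*x
∇·V = 36*x*y + 20*x + 3*y
At (-1, 2, -1): -86.

-86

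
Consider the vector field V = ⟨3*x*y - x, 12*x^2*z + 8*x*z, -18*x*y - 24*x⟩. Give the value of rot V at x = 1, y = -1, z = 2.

(-38, 6, 61)

(∇×V)₁ = ∂V₃/∂y − ∂V₂/∂z = -12*x^2 - 26*x
(∇×V)₂ = ∂V₁/∂z − ∂V₃/∂x = 18*y + 24
(∇×V)₃ = ∂V₂/∂x − ∂V₁/∂y = 24*x*z - 3*x + 8*z
∇×V = (-12*x^2 - 26*x, 18*y + 24, 24*x*z - 3*x + 8*z)
At (1, -1, 2): (-38, 6, 61).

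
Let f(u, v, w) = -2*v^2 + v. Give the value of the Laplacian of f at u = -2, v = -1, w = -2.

∂²f/∂u² = 0
∂²f/∂v² = -4
∂²f/∂w² = 0
∇²f = -4
At (-2, -1, -2): -4.

-4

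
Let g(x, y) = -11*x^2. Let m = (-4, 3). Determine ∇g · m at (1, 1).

88

∂g/∂x = -22*x
∂g/∂y = 0
∇g at (1, 1) = (-22, 0)
∇g · m = (-22)(-4) + (0)(3) = 88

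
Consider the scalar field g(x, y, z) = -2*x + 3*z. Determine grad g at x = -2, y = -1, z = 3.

(-2, 0, 3)

∂g/∂x = -2
∂g/∂y = 0
∂g/∂z = 3
∇g = (-2, 0, 3)
At (-2, -1, 3): (-2, 0, 3).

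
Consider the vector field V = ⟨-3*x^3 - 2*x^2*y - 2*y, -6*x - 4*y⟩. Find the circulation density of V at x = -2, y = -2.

∂V₂/∂x = -6
∂V₁/∂y = -2*x^2 - 2
Scalar curl = 2*x^2 - 4
At (-2, -2): 4.

4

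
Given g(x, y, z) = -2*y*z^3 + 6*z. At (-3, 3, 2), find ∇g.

(0, -16, -66)

∂g/∂x = 0
∂g/∂y = -2*z^3
∂g/∂z = -6*y*z^2 + 6
∇g = (0, -2*z^3, -6*y*z^2 + 6)
At (-3, 3, 2): (0, -16, -66).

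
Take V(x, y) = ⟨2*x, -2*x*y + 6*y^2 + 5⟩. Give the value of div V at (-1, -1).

-8

∂V₁/∂x = 2
∂V₂/∂y = -2*x + 12*y
∇·V = -2*x + 12*y + 2
At (-1, -1): -8.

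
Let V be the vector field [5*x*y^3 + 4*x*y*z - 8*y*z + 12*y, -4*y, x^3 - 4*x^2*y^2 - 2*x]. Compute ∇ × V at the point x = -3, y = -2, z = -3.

(∇×V)₁ = ∂V₃/∂y − ∂V₂/∂z = -8*x^2*y
(∇×V)₂ = ∂V₁/∂z − ∂V₃/∂x = -3*x^2 + 8*x*y^2 + 4*x*y - 8*y + 2
(∇×V)₃ = ∂V₂/∂x − ∂V₁/∂y = -15*x*y^2 - 4*x*z + 8*z - 12
∇×V = (-8*x^2*y, -3*x^2 + 8*x*y^2 + 4*x*y - 8*y + 2, -15*x*y^2 - 4*x*z + 8*z - 12)
At (-3, -2, -3): (144, -81, 108).

(144, -81, 108)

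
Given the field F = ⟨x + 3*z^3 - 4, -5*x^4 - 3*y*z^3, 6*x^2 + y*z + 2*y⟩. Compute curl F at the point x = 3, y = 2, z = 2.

(∇×F)₁ = ∂F₃/∂y − ∂F₂/∂z = 9*y*z^2 + z + 2
(∇×F)₂ = ∂F₁/∂z − ∂F₃/∂x = -12*x + 9*z^2
(∇×F)₃ = ∂F₂/∂x − ∂F₁/∂y = -20*x^3
∇×F = (9*y*z^2 + z + 2, -12*x + 9*z^2, -20*x^3)
At (3, 2, 2): (76, 0, -540).

(76, 0, -540)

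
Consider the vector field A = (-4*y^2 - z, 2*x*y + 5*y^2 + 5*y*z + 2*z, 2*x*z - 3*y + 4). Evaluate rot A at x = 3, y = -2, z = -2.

(∇×A)₁ = ∂A₃/∂y − ∂A₂/∂z = -5*y - 5
(∇×A)₂ = ∂A₁/∂z − ∂A₃/∂x = -2*z - 1
(∇×A)₃ = ∂A₂/∂x − ∂A₁/∂y = 10*y
∇×A = (-5*y - 5, -2*z - 1, 10*y)
At (3, -2, -2): (5, 3, -20).

(5, 3, -20)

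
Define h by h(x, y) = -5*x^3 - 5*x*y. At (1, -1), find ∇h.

(-10, -5)

∂h/∂x = -15*x^2 - 5*y
∂h/∂y = -5*x
∇h = (-15*x^2 - 5*y, -5*x)
At (1, -1): (-10, -5).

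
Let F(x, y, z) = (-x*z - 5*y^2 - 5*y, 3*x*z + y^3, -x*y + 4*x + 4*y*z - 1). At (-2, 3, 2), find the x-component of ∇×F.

16

(∇×F)_1 = ∂F₃/∂y − ∂F₂/∂z
= -x + 4*z − (3*x)
= -4*x + 4*z
At (-2, 3, 2): 16.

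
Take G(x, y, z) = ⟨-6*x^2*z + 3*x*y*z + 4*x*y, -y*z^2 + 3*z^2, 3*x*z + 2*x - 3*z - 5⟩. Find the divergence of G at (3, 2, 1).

∂G₁/∂x = -12*x*z + 3*y*z + 4*y
∂G₂/∂y = -z^2
∂G₃/∂z = 3*x - 3
∇·G = -12*x*z + 3*x + 3*y*z + 4*y - z^2 - 3
At (3, 2, 1): -17.

-17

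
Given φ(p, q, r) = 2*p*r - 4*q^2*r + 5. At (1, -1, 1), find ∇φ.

∂φ/∂p = 2*r
∂φ/∂q = -8*q*r
∂φ/∂r = 2*p - 4*q^2
∇φ = (2*r, -8*q*r, 2*p - 4*q^2)
At (1, -1, 1): (2, 8, -2).

(2, 8, -2)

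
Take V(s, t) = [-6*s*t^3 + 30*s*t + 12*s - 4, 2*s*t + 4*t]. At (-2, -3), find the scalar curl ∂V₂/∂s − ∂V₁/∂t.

∂V₂/∂s = 2*t
∂V₁/∂t = -18*s*t^2 + 30*s
Scalar curl = 18*s*t^2 - 30*s + 2*t
At (-2, -3): -270.

-270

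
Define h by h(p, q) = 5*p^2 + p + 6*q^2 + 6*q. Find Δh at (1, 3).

22

∂²h/∂p² = 10
∂²h/∂q² = 12
∇²h = 22
At (1, 3): 22.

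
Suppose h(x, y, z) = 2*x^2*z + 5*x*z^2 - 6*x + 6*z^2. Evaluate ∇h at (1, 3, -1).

(-5, 0, -20)

∂h/∂x = 4*x*z + 5*z^2 - 6
∂h/∂y = 0
∂h/∂z = 2*x^2 + 10*x*z + 12*z
∇h = (4*x*z + 5*z^2 - 6, 0, 2*x^2 + 10*x*z + 12*z)
At (1, 3, -1): (-5, 0, -20).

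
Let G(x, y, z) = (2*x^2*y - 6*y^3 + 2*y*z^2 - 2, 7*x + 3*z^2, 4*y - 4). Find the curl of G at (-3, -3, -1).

(∇×G)₁ = ∂G₃/∂y − ∂G₂/∂z = -6*z + 4
(∇×G)₂ = ∂G₁/∂z − ∂G₃/∂x = 4*y*z
(∇×G)₃ = ∂G₂/∂x − ∂G₁/∂y = -2*x^2 + 18*y^2 - 2*z^2 + 7
∇×G = (-6*z + 4, 4*y*z, -2*x^2 + 18*y^2 - 2*z^2 + 7)
At (-3, -3, -1): (10, 12, 149).

(10, 12, 149)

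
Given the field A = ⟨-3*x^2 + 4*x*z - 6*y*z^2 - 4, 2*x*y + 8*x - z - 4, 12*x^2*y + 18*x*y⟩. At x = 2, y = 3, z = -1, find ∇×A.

(∇×A)₁ = ∂A₃/∂y − ∂A₂/∂z = 12*x^2 + 18*x + 1
(∇×A)₂ = ∂A₁/∂z − ∂A₃/∂x = -24*x*y + 4*x - 12*y*z - 18*y
(∇×A)₃ = ∂A₂/∂x − ∂A₁/∂y = 2*y + 6*z^2 + 8
∇×A = (12*x^2 + 18*x + 1, -24*x*y + 4*x - 12*y*z - 18*y, 2*y + 6*z^2 + 8)
At (2, 3, -1): (85, -154, 20).

(85, -154, 20)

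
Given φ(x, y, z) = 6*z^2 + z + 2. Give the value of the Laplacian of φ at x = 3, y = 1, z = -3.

∂²φ/∂x² = 0
∂²φ/∂y² = 0
∂²φ/∂z² = 12
∇²φ = 12
At (3, 1, -3): 12.

12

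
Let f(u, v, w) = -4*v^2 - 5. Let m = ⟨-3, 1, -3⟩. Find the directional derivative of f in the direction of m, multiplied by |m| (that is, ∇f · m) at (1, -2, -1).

16

∂f/∂u = 0
∂f/∂v = -8*v
∂f/∂w = 0
∇f at (1, -2, -1) = (0, 16, 0)
∇f · m = (0)(-3) + (16)(1) + (0)(-3) = 16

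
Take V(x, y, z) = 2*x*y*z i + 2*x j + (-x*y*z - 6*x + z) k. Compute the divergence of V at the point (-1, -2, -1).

3

∂V₁/∂x = 2*y*z
∂V₂/∂y = 0
∂V₃/∂z = -x*y + 1
∇·V = -x*y + 2*y*z + 1
At (-1, -2, -1): 3.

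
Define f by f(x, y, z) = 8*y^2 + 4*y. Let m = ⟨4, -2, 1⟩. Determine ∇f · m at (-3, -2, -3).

56

∂f/∂x = 0
∂f/∂y = 16*y + 4
∂f/∂z = 0
∇f at (-3, -2, -3) = (0, -28, 0)
∇f · m = (0)(4) + (-28)(-2) + (0)(1) = 56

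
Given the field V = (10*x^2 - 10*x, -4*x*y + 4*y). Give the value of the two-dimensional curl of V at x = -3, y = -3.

∂V₂/∂x = -4*y
∂V₁/∂y = 0
Scalar curl = -4*y
At (-3, -3): 12.

12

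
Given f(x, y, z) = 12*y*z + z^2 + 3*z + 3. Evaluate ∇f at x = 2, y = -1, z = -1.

(0, -12, -11)

∂f/∂x = 0
∂f/∂y = 12*z
∂f/∂z = 12*y + 2*z + 3
∇f = (0, 12*z, 12*y + 2*z + 3)
At (2, -1, -1): (0, -12, -11).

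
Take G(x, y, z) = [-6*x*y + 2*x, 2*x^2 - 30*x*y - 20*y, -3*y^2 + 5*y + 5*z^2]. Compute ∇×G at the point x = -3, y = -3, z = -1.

(23, 0, 60)

(∇×G)₁ = ∂G₃/∂y − ∂G₂/∂z = -6*y + 5
(∇×G)₂ = ∂G₁/∂z − ∂G₃/∂x = 0
(∇×G)₃ = ∂G₂/∂x − ∂G₁/∂y = 10*x - 30*y
∇×G = (-6*y + 5, 0, 10*x - 30*y)
At (-3, -3, -1): (23, 0, 60).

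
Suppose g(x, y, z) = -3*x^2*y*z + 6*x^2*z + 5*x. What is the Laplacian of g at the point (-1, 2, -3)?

∂²g/∂x² = 6*z*(-y + 2)
∂²g/∂y² = 0
∂²g/∂z² = 0
∇²g = -6*y*z + 12*z
At (-1, 2, -3): 0.

0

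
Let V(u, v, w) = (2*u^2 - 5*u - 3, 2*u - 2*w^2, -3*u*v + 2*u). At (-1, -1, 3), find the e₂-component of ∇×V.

(∇×V)_2 = ∂V₁/∂w − ∂V₃/∂u
= 0 − (-3*v + 2)
= 3*v - 2
At (-1, -1, 3): -5.

-5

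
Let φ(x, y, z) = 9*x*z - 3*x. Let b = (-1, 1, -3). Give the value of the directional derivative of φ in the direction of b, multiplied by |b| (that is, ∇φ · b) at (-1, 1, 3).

3

∂φ/∂x = 9*z - 3
∂φ/∂y = 0
∂φ/∂z = 9*x
∇φ at (-1, 1, 3) = (24, 0, -9)
∇φ · b = (24)(-1) + (0)(1) + (-9)(-3) = 3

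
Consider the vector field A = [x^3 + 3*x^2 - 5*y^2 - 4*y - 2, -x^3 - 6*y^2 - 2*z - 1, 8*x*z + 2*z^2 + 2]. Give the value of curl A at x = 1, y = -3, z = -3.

(∇×A)₁ = ∂A₃/∂y − ∂A₂/∂z = 2
(∇×A)₂ = ∂A₁/∂z − ∂A₃/∂x = -8*z
(∇×A)₃ = ∂A₂/∂x − ∂A₁/∂y = -3*x^2 + 10*y + 4
∇×A = (2, -8*z, -3*x^2 + 10*y + 4)
At (1, -3, -3): (2, 24, -29).

(2, 24, -29)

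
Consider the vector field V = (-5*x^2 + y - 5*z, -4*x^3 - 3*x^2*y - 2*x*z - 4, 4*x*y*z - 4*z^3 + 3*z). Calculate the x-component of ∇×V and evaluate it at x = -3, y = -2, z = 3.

(∇×V)_1 = ∂V₃/∂y − ∂V₂/∂z
= 4*x*z − (-2*x)
= 4*x*z + 2*x
At (-3, -2, 3): -42.

-42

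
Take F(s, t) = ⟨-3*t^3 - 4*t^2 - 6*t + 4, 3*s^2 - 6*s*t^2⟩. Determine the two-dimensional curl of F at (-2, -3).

-3

∂F₂/∂s = 6*s - 6*t^2
∂F₁/∂t = -9*t^2 - 8*t - 6
Scalar curl = 6*s + 3*t^2 + 8*t + 6
At (-2, -3): -3.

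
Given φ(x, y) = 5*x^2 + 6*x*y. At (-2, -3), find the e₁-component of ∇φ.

(∇φ)_1 = ∂φ/∂x = 10*x + 6*y
At (-2, -3): -38.

-38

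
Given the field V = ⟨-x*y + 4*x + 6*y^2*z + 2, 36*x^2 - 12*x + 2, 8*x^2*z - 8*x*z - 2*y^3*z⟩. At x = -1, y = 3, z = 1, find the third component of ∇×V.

(∇×V)_3 = ∂V₂/∂x − ∂V₁/∂y
= 72*x - 12 − (-x + 12*y*z)
= 73*x - 12*y*z - 12
At (-1, 3, 1): -121.

-121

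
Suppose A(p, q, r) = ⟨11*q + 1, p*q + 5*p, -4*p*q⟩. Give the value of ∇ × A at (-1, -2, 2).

(∇×A)₁ = ∂A₃/∂q − ∂A₂/∂r = -4*p
(∇×A)₂ = ∂A₁/∂r − ∂A₃/∂p = 4*q
(∇×A)₃ = ∂A₂/∂p − ∂A₁/∂q = q - 6
∇×A = (-4*p, 4*q, q - 6)
At (-1, -2, 2): (4, -8, -8).

(4, -8, -8)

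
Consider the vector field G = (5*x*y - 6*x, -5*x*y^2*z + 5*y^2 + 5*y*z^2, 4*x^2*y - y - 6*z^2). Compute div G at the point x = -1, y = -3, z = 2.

∂G₁/∂x = 5*y - 6
∂G₂/∂y = -10*x*y*z + 10*y + 5*z^2
∂G₃/∂z = -12*z
∇·G = -10*x*y*z + 15*y + 5*z^2 - 12*z - 6
At (-1, -3, 2): -115.

-115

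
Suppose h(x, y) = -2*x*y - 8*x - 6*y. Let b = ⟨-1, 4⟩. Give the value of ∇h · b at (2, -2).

∂h/∂x = -2*y - 8
∂h/∂y = -2*x - 6
∇h at (2, -2) = (-4, -10)
∇h · b = (-4)(-1) + (-10)(4) = -36

-36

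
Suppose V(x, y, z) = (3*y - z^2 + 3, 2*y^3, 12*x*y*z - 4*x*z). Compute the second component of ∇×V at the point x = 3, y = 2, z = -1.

22

(∇×V)_2 = ∂V₁/∂z − ∂V₃/∂x
= -2*z − (12*y*z - 4*z)
= -12*y*z + 2*z
At (3, 2, -1): 22.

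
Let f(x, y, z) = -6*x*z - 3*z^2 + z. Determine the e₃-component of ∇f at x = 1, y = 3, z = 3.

-23

(∇f)_3 = ∂f/∂z = -6*x - 6*z + 1
At (1, 3, 3): -23.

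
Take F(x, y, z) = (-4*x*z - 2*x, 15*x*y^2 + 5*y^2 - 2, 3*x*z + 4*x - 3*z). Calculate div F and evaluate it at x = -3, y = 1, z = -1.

-90

∂F₁/∂x = -4*z - 2
∂F₂/∂y = 30*x*y + 10*y
∂F₃/∂z = 3*x - 3
∇·F = 30*x*y + 3*x + 10*y - 4*z - 5
At (-3, 1, -1): -90.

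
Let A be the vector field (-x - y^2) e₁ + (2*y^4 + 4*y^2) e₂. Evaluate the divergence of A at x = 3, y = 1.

∂A₁/∂x = -1
∂A₂/∂y = 8*y^3 + 8*y
∇·A = 8*y^3 + 8*y - 1
At (3, 1): 15.

15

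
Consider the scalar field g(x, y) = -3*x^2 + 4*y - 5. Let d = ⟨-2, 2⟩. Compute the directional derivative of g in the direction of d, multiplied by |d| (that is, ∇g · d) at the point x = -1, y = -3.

∂g/∂x = -6*x
∂g/∂y = 4
∇g at (-1, -3) = (6, 4)
∇g · d = (6)(-2) + (4)(2) = -4

-4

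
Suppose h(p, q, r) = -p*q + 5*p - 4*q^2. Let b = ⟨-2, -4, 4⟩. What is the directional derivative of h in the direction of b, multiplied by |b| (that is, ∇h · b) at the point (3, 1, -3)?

36

∂h/∂p = -q + 5
∂h/∂q = -p - 8*q
∂h/∂r = 0
∇h at (3, 1, -3) = (4, -11, 0)
∇h · b = (4)(-2) + (-11)(-4) + (0)(4) = 36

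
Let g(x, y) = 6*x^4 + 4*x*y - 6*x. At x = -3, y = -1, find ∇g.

(-658, -12)

∂g/∂x = 24*x^3 + 4*y - 6
∂g/∂y = 4*x
∇g = (24*x^3 + 4*y - 6, 4*x)
At (-3, -1): (-658, -12).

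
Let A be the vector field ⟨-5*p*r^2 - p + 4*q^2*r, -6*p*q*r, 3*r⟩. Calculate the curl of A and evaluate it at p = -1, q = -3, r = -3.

(18, 6, -126)

(∇×A)₁ = ∂A₃/∂q − ∂A₂/∂r = 6*p*q
(∇×A)₂ = ∂A₁/∂r − ∂A₃/∂p = -10*p*r + 4*q^2
(∇×A)₃ = ∂A₂/∂p − ∂A₁/∂q = -14*q*r
∇×A = (6*p*q, -10*p*r + 4*q^2, -14*q*r)
At (-1, -3, -3): (18, 6, -126).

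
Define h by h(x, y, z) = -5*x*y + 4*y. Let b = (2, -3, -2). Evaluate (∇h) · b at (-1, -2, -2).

-7

∂h/∂x = -5*y
∂h/∂y = -5*x + 4
∂h/∂z = 0
∇h at (-1, -2, -2) = (10, 9, 0)
∇h · b = (10)(2) + (9)(-3) + (0)(-2) = -7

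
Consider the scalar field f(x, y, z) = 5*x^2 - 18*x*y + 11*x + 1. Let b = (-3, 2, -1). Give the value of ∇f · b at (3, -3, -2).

∂f/∂x = 10*x - 18*y + 11
∂f/∂y = -18*x
∂f/∂z = 0
∇f at (3, -3, -2) = (95, -54, 0)
∇f · b = (95)(-3) + (-54)(2) + (0)(-1) = -393

-393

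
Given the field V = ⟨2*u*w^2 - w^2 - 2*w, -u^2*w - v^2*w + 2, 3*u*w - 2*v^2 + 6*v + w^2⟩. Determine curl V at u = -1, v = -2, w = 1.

(19, -11, 2)

(∇×V)₁ = ∂V₃/∂v − ∂V₂/∂w = u^2 + v^2 - 4*v + 6
(∇×V)₂ = ∂V₁/∂w − ∂V₃/∂u = 4*u*w - 5*w - 2
(∇×V)₃ = ∂V₂/∂u − ∂V₁/∂v = -2*u*w
∇×V = (u^2 + v^2 - 4*v + 6, 4*u*w - 5*w - 2, -2*u*w)
At (-1, -2, 1): (19, -11, 2).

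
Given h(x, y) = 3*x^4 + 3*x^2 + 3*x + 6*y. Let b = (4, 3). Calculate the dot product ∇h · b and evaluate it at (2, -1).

462

∂h/∂x = 12*x^3 + 6*x + 3
∂h/∂y = 6
∇h at (2, -1) = (111, 6)
∇h · b = (111)(4) + (6)(3) = 462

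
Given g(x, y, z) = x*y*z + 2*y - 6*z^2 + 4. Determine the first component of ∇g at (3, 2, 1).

2

(∇g)_1 = ∂g/∂x = y*z
At (3, 2, 1): 2.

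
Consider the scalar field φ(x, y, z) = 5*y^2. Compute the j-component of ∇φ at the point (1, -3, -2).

(∇φ)_2 = ∂φ/∂y = 10*y
At (1, -3, -2): -30.

-30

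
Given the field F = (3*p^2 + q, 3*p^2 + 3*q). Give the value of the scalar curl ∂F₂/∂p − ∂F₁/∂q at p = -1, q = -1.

-7

∂F₂/∂p = 6*p
∂F₁/∂q = 1
Scalar curl = 6*p - 1
At (-1, -1): -7.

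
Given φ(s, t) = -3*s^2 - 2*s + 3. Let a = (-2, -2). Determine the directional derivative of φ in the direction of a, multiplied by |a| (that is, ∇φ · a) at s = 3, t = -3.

∂φ/∂s = -6*s - 2
∂φ/∂t = 0
∇φ at (3, -3) = (-20, 0)
∇φ · a = (-20)(-2) + (0)(-2) = 40

40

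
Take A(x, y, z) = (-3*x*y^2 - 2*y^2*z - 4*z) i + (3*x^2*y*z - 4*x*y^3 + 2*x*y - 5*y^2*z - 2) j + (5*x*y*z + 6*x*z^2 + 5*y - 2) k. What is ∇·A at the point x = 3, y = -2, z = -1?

-263

∂A₁/∂x = -3*y^2
∂A₂/∂y = 3*x^2*z - 12*x*y^2 + 2*x - 10*y*z
∂A₃/∂z = 5*x*y + 12*x*z
∇·A = 3*x^2*z - 12*x*y^2 + 5*x*y + 12*x*z + 2*x - 3*y^2 - 10*y*z
At (3, -2, -1): -263.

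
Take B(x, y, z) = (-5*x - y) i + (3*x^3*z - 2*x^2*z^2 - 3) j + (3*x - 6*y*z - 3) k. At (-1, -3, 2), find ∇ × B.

(-1, -3, 35)

(∇×B)₁ = ∂B₃/∂y − ∂B₂/∂z = -3*x^3 + 4*x^2*z - 6*z
(∇×B)₂ = ∂B₁/∂z − ∂B₃/∂x = -3
(∇×B)₃ = ∂B₂/∂x − ∂B₁/∂y = 9*x^2*z - 4*x*z^2 + 1
∇×B = (-3*x^3 + 4*x^2*z - 6*z, -3, 9*x^2*z - 4*x*z^2 + 1)
At (-1, -3, 2): (-1, -3, 35).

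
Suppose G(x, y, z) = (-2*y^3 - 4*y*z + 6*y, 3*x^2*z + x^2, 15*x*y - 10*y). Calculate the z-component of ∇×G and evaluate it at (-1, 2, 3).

10

(∇×G)_3 = ∂G₂/∂x − ∂G₁/∂y
= 6*x*z + 2*x − (-6*y^2 - 4*z + 6)
= 6*x*z + 2*x + 6*y^2 + 4*z - 6
At (-1, 2, 3): 10.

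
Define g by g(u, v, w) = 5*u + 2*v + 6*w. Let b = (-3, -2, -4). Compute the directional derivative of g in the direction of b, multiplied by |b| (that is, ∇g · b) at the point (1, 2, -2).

∂g/∂u = 5
∂g/∂v = 2
∂g/∂w = 6
∇g at (1, 2, -2) = (5, 2, 6)
∇g · b = (5)(-3) + (2)(-2) + (6)(-4) = -43

-43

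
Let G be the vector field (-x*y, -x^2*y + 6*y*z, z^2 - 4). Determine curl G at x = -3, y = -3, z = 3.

(18, 0, -21)

(∇×G)₁ = ∂G₃/∂y − ∂G₂/∂z = -6*y
(∇×G)₂ = ∂G₁/∂z − ∂G₃/∂x = 0
(∇×G)₃ = ∂G₂/∂x − ∂G₁/∂y = -2*x*y + x
∇×G = (-6*y, 0, -2*x*y + x)
At (-3, -3, 3): (18, 0, -21).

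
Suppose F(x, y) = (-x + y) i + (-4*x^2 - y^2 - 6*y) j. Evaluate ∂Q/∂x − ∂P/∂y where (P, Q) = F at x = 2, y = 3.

-17

∂F₂/∂x = -8*x
∂F₁/∂y = 1
Scalar curl = -8*x - 1
At (2, 3): -17.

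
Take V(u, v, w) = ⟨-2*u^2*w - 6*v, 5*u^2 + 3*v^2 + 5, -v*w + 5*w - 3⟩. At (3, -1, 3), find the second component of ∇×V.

-18

(∇×V)_2 = ∂V₁/∂w − ∂V₃/∂u
= -2*u^2 − (0)
= -2*u^2
At (3, -1, 3): -18.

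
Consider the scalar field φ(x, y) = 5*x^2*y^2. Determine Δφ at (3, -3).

∂²φ/∂x² = 10*y^2
∂²φ/∂y² = 10*x^2
∇²φ = 10*x^2 + 10*y^2
At (3, -3): 180.

180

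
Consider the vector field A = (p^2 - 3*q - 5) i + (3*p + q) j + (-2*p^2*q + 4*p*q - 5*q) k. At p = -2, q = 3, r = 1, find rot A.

(∇×A)₁ = ∂A₃/∂q − ∂A₂/∂r = -2*p^2 + 4*p - 5
(∇×A)₂ = ∂A₁/∂r − ∂A₃/∂p = 4*p*q - 4*q
(∇×A)₃ = ∂A₂/∂p − ∂A₁/∂q = 6
∇×A = (-2*p^2 + 4*p - 5, 4*p*q - 4*q, 6)
At (-2, 3, 1): (-21, -36, 6).

(-21, -36, 6)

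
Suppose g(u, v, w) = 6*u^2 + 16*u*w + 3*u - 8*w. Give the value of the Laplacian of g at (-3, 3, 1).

∂²g/∂u² = 12
∂²g/∂v² = 0
∂²g/∂w² = 0
∇²g = 12
At (-3, 3, 1): 12.

12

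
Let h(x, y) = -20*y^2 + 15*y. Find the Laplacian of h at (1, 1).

-40

∂²h/∂x² = 0
∂²h/∂y² = -40
∇²h = -40
At (1, 1): -40.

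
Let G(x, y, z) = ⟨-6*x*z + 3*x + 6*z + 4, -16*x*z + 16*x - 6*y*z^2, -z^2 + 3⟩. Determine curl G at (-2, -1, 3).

(∇×G)₁ = ∂G₃/∂y − ∂G₂/∂z = 16*x + 12*y*z
(∇×G)₂ = ∂G₁/∂z − ∂G₃/∂x = -6*x + 6
(∇×G)₃ = ∂G₂/∂x − ∂G₁/∂y = -16*z + 16
∇×G = (16*x + 12*y*z, -6*x + 6, -16*z + 16)
At (-2, -1, 3): (-68, 18, -32).

(-68, 18, -32)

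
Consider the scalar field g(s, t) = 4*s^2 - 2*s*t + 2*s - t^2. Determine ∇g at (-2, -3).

(-8, 10)

∂g/∂s = 8*s - 2*t + 2
∂g/∂t = -2*s - 2*t
∇g = (8*s - 2*t + 2, -2*s - 2*t)
At (-2, -3): (-8, 10).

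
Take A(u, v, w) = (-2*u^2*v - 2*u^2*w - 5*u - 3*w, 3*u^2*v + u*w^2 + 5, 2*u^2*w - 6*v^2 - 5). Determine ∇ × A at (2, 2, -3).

(∇×A)₁ = ∂A₃/∂v − ∂A₂/∂w = -2*u*w - 12*v
(∇×A)₂ = ∂A₁/∂w − ∂A₃/∂u = -2*u^2 - 4*u*w - 3
(∇×A)₃ = ∂A₂/∂u − ∂A₁/∂v = 2*u^2 + 6*u*v + w^2
∇×A = (-2*u*w - 12*v, -2*u^2 - 4*u*w - 3, 2*u^2 + 6*u*v + w^2)
At (2, 2, -3): (-12, 13, 41).

(-12, 13, 41)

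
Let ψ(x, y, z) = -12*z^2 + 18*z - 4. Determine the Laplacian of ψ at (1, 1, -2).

∂²ψ/∂x² = 0
∂²ψ/∂y² = 0
∂²ψ/∂z² = -24
∇²ψ = -24
At (1, 1, -2): -24.

-24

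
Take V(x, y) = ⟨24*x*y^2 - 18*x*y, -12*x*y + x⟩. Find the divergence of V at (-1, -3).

∂V₁/∂x = 24*y^2 - 18*y
∂V₂/∂y = -12*x
∇·V = -12*x + 24*y^2 - 18*y
At (-1, -3): 282.

282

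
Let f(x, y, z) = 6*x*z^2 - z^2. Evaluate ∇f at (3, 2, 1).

(6, 0, 34)

∂f/∂x = 6*z^2
∂f/∂y = 0
∂f/∂z = 12*x*z - 2*z
∇f = (6*z^2, 0, 12*x*z - 2*z)
At (3, 2, 1): (6, 0, 34).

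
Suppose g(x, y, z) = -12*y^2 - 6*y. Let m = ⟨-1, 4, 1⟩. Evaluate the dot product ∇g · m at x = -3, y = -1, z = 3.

∂g/∂x = 0
∂g/∂y = -24*y - 6
∂g/∂z = 0
∇g at (-3, -1, 3) = (0, 18, 0)
∇g · m = (0)(-1) + (18)(4) + (0)(1) = 72

72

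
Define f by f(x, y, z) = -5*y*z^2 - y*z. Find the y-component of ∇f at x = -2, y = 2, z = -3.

-42

(∇f)_2 = ∂f/∂y = -5*z^2 - z
At (-2, 2, -3): -42.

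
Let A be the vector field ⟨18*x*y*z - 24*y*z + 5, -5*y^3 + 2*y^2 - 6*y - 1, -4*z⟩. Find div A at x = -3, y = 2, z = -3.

-170

∂A₁/∂x = 18*y*z
∂A₂/∂y = -15*y^2 + 4*y - 6
∂A₃/∂z = -4
∇·A = -15*y^2 + 18*y*z + 4*y - 10
At (-3, 2, -3): -170.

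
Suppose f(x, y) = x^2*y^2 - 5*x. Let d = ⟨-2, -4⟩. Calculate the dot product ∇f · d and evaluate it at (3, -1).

∂f/∂x = 2*x*y^2 - 5
∂f/∂y = 2*x^2*y
∇f at (3, -1) = (1, -18)
∇f · d = (1)(-2) + (-18)(-4) = 70

70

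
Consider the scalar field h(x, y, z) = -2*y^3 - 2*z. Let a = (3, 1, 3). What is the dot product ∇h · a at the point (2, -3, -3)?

∂h/∂x = 0
∂h/∂y = -6*y^2
∂h/∂z = -2
∇h at (2, -3, -3) = (0, -54, -2)
∇h · a = (0)(3) + (-54)(1) + (-2)(3) = -60

-60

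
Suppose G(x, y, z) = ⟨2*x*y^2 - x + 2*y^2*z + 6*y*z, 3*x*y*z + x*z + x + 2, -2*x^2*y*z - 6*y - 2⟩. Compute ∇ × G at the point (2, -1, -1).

(6, 4, 13)

(∇×G)₁ = ∂G₃/∂y − ∂G₂/∂z = -2*x^2*z - 3*x*y - x - 6
(∇×G)₂ = ∂G₁/∂z − ∂G₃/∂x = 4*x*y*z + 2*y^2 + 6*y
(∇×G)₃ = ∂G₂/∂x − ∂G₁/∂y = -4*x*y - y*z - 5*z + 1
∇×G = (-2*x^2*z - 3*x*y - x - 6, 4*x*y*z + 2*y^2 + 6*y, -4*x*y - y*z - 5*z + 1)
At (2, -1, -1): (6, 4, 13).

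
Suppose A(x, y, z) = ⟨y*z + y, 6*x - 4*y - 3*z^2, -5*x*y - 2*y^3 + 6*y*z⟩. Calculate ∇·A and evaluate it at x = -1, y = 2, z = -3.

8

∂A₁/∂x = 0
∂A₂/∂y = -4
∂A₃/∂z = 6*y
∇·A = 6*y - 4
At (-1, 2, -3): 8.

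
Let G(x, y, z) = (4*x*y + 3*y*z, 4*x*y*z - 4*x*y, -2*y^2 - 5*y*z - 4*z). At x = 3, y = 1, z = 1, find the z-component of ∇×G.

-15

(∇×G)_3 = ∂G₂/∂x − ∂G₁/∂y
= 4*y*z - 4*y − (4*x + 3*z)
= -4*x + 4*y*z - 4*y - 3*z
At (3, 1, 1): -15.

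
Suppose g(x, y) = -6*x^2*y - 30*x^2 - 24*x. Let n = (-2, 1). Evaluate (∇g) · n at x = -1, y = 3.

∂g/∂x = -12*x*y - 60*x - 24
∂g/∂y = -6*x^2
∇g at (-1, 3) = (72, -6)
∇g · n = (72)(-2) + (-6)(1) = -150

-150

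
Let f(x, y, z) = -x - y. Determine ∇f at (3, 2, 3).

(-1, -1, 0)

∂f/∂x = -1
∂f/∂y = -1
∂f/∂z = 0
∇f = (-1, -1, 0)
At (3, 2, 3): (-1, -1, 0).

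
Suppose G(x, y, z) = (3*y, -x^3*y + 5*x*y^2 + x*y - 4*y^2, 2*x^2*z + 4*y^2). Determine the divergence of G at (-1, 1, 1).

∂G₁/∂x = 0
∂G₂/∂y = -x^3 + 10*x*y + x - 8*y
∂G₃/∂z = 2*x^2
∇·G = -x^3 + 2*x^2 + 10*x*y + x - 8*y
At (-1, 1, 1): -16.

-16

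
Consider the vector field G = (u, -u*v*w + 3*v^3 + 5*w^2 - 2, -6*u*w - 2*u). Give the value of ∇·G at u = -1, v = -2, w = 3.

∂G₁/∂u = 1
∂G₂/∂v = -u*w + 9*v^2
∂G₃/∂w = -6*u
∇·G = -u*w - 6*u + 9*v^2 + 1
At (-1, -2, 3): 46.

46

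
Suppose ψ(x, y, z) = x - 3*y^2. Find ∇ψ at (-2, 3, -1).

∂ψ/∂x = 1
∂ψ/∂y = -6*y
∂ψ/∂z = 0
∇ψ = (1, -6*y, 0)
At (-2, 3, -1): (1, -18, 0).

(1, -18, 0)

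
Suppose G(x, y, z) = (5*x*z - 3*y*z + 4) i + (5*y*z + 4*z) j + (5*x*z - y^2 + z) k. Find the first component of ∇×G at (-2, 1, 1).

(∇×G)_1 = ∂G₃/∂y − ∂G₂/∂z
= -2*y − (5*y + 4)
= -7*y - 4
At (-2, 1, 1): -11.

-11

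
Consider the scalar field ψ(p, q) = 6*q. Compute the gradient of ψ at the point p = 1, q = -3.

∂ψ/∂p = 0
∂ψ/∂q = 6
∇ψ = (0, 6)
At (1, -3): (0, 6).

(0, 6)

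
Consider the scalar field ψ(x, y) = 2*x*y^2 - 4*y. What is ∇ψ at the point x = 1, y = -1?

∂ψ/∂x = 2*y^2
∂ψ/∂y = 4*x*y - 4
∇ψ = (2*y^2, 4*x*y - 4)
At (1, -1): (2, -8).

(2, -8)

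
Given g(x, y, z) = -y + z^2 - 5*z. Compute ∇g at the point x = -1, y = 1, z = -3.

∂g/∂x = 0
∂g/∂y = -1
∂g/∂z = 2*z - 5
∇g = (0, -1, 2*z - 5)
At (-1, 1, -3): (0, -1, -11).

(0, -1, -11)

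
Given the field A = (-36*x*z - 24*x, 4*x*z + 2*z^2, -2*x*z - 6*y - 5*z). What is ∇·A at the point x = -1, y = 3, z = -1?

∂A₁/∂x = -36*z - 24
∂A₂/∂y = 0
∂A₃/∂z = -2*x - 5
∇·A = -2*x - 36*z - 29
At (-1, 3, -1): 9.

9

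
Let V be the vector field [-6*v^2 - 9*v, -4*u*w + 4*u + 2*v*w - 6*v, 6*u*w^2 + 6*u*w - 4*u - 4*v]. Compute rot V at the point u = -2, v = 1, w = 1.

(-14, -8, 21)

(∇×V)₁ = ∂V₃/∂v − ∂V₂/∂w = 4*u - 2*v - 4
(∇×V)₂ = ∂V₁/∂w − ∂V₃/∂u = -6*w^2 - 6*w + 4
(∇×V)₃ = ∂V₂/∂u − ∂V₁/∂v = 12*v - 4*w + 13
∇×V = (4*u - 2*v - 4, -6*w^2 - 6*w + 4, 12*v - 4*w + 13)
At (-2, 1, 1): (-14, -8, 21).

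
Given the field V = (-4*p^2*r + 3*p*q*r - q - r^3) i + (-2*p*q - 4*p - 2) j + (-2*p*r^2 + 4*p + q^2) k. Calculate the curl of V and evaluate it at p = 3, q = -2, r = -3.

(-4, -67, 28)

(∇×V)₁ = ∂V₃/∂q − ∂V₂/∂r = 2*q
(∇×V)₂ = ∂V₁/∂r − ∂V₃/∂p = -4*p^2 + 3*p*q - r^2 - 4
(∇×V)₃ = ∂V₂/∂p − ∂V₁/∂q = -3*p*r - 2*q - 3
∇×V = (2*q, -4*p^2 + 3*p*q - r^2 - 4, -3*p*r - 2*q - 3)
At (3, -2, -3): (-4, -67, 28).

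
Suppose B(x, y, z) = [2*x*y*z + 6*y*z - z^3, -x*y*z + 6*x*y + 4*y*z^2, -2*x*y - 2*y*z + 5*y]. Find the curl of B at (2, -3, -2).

(∇×B)₁ = ∂B₃/∂y − ∂B₂/∂z = x*y - 2*x - 8*y*z - 2*z + 5
(∇×B)₂ = ∂B₁/∂z − ∂B₃/∂x = 2*x*y + 8*y - 3*z^2
(∇×B)₃ = ∂B₂/∂x − ∂B₁/∂y = -2*x*z - y*z + 6*y - 6*z
∇×B = (x*y - 2*x - 8*y*z - 2*z + 5, 2*x*y + 8*y - 3*z^2, -2*x*z - y*z + 6*y - 6*z)
At (2, -3, -2): (-49, -48, -4).

(-49, -48, -4)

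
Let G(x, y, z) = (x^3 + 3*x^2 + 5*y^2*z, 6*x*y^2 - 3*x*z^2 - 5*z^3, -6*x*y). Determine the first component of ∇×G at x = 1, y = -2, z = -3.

111

(∇×G)_1 = ∂G₃/∂y − ∂G₂/∂z
= -6*x − (-6*x*z - 15*z^2)
= 6*x*z - 6*x + 15*z^2
At (1, -2, -3): 111.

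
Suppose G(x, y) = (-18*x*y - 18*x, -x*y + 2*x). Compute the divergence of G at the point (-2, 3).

-70

∂G₁/∂x = -18*y - 18
∂G₂/∂y = -x
∇·G = -x - 18*y - 18
At (-2, 3): -70.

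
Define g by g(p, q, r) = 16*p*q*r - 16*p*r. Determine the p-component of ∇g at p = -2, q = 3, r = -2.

(∇g)_1 = ∂g/∂p = 16*q*r - 16*r
At (-2, 3, -2): -64.

-64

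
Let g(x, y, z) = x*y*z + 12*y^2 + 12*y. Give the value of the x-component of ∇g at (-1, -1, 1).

(∇g)_1 = ∂g/∂x = y*z
At (-1, -1, 1): -1.

-1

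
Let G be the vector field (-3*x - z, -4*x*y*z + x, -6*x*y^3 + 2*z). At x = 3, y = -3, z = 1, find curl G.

(-522, -163, 13)

(∇×G)₁ = ∂G₃/∂y − ∂G₂/∂z = -18*x*y^2 + 4*x*y
(∇×G)₂ = ∂G₁/∂z − ∂G₃/∂x = 6*y^3 - 1
(∇×G)₃ = ∂G₂/∂x − ∂G₁/∂y = -4*y*z + 1
∇×G = (-18*x*y^2 + 4*x*y, 6*y^3 - 1, -4*y*z + 1)
At (3, -3, 1): (-522, -163, 13).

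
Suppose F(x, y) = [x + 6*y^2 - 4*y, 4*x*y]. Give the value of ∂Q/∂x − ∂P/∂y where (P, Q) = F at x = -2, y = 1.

∂F₂/∂x = 4*y
∂F₁/∂y = 12*y - 4
Scalar curl = -8*y + 4
At (-2, 1): -4.

-4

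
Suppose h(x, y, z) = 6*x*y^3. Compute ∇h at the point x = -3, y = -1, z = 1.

(-6, -54, 0)

∂h/∂x = 6*y^3
∂h/∂y = 18*x*y^2
∂h/∂z = 0
∇h = (6*y^3, 18*x*y^2, 0)
At (-3, -1, 1): (-6, -54, 0).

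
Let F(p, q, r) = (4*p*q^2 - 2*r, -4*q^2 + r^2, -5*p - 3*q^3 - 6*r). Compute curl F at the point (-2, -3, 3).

(-87, 3, -48)

(∇×F)₁ = ∂F₃/∂q − ∂F₂/∂r = -9*q^2 - 2*r
(∇×F)₂ = ∂F₁/∂r − ∂F₃/∂p = 3
(∇×F)₃ = ∂F₂/∂p − ∂F₁/∂q = -8*p*q
∇×F = (-9*q^2 - 2*r, 3, -8*p*q)
At (-2, -3, 3): (-87, 3, -48).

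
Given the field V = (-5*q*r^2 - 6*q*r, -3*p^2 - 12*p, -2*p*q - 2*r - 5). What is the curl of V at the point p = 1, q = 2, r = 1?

(∇×V)₁ = ∂V₃/∂q − ∂V₂/∂r = -2*p
(∇×V)₂ = ∂V₁/∂r − ∂V₃/∂p = -10*q*r - 4*q
(∇×V)₃ = ∂V₂/∂p − ∂V₁/∂q = -6*p + 5*r^2 + 6*r - 12
∇×V = (-2*p, -10*q*r - 4*q, -6*p + 5*r^2 + 6*r - 12)
At (1, 2, 1): (-2, -28, -7).

(-2, -28, -7)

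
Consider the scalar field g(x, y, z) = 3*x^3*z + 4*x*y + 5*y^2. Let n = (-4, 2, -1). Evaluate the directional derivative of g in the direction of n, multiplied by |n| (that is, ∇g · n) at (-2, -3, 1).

∂g/∂x = 9*x^2*z + 4*y
∂g/∂y = 4*x + 10*y
∂g/∂z = 3*x^3
∇g at (-2, -3, 1) = (24, -38, -24)
∇g · n = (24)(-4) + (-38)(2) + (-24)(-1) = -148

-148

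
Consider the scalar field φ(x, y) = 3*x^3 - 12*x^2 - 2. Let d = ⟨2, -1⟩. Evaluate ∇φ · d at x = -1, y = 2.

∂φ/∂x = 9*x^2 - 24*x
∂φ/∂y = 0
∇φ at (-1, 2) = (33, 0)
∇φ · d = (33)(2) + (0)(-1) = 66

66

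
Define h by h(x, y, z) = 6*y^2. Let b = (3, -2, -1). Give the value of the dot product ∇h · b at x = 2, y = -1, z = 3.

24

∂h/∂x = 0
∂h/∂y = 12*y
∂h/∂z = 0
∇h at (2, -1, 3) = (0, -12, 0)
∇h · b = (0)(3) + (-12)(-2) + (0)(-1) = 24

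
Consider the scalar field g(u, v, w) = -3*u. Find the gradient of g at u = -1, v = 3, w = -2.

∂g/∂u = -3
∂g/∂v = 0
∂g/∂w = 0
∇g = (-3, 0, 0)
At (-1, 3, -2): (-3, 0, 0).

(-3, 0, 0)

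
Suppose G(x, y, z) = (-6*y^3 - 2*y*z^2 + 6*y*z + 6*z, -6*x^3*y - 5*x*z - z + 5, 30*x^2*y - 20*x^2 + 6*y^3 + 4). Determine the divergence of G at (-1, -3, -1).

6

∂G₁/∂x = 0
∂G₂/∂y = -6*x^3
∂G₃/∂z = 0
∇·G = -6*x^3
At (-1, -3, -1): 6.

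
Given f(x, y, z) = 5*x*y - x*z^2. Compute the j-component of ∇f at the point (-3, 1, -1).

-15

(∇f)_2 = ∂f/∂y = 5*x
At (-3, 1, -1): -15.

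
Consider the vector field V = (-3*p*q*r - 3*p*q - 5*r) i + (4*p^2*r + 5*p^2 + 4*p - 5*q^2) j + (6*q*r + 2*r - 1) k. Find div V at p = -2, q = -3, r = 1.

32

∂V₁/∂p = -3*q*r - 3*q
∂V₂/∂q = -10*q
∂V₃/∂r = 6*q + 2
∇·V = -3*q*r - 7*q + 2
At (-2, -3, 1): 32.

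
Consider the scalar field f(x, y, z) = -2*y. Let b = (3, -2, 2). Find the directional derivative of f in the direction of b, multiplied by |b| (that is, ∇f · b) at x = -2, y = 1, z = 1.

4

∂f/∂x = 0
∂f/∂y = -2
∂f/∂z = 0
∇f at (-2, 1, 1) = (0, -2, 0)
∇f · b = (0)(3) + (-2)(-2) + (0)(2) = 4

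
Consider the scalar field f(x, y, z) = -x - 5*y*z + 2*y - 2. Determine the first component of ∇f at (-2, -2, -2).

-1

(∇f)_1 = ∂f/∂x = -1
At (-2, -2, -2): -1.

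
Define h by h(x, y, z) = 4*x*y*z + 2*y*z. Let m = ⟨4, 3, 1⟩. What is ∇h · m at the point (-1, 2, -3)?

-82

∂h/∂x = 4*y*z
∂h/∂y = 4*x*z + 2*z
∂h/∂z = 4*x*y + 2*y
∇h at (-1, 2, -3) = (-24, 6, -4)
∇h · m = (-24)(4) + (6)(3) + (-4)(1) = -82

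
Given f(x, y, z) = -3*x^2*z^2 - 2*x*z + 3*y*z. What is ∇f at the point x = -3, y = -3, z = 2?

(68, 6, -111)

∂f/∂x = -6*x*z^2 - 2*z
∂f/∂y = 3*z
∂f/∂z = -6*x^2*z - 2*x + 3*y
∇f = (-6*x*z^2 - 2*z, 3*z, -6*x^2*z - 2*x + 3*y)
At (-3, -3, 2): (68, 6, -111).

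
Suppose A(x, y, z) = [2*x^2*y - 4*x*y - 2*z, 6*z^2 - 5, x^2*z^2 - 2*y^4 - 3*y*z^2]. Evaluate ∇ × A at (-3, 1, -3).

(1, 52, -30)

(∇×A)₁ = ∂A₃/∂y − ∂A₂/∂z = -8*y^3 - 3*z^2 - 12*z
(∇×A)₂ = ∂A₁/∂z − ∂A₃/∂x = -2*x*z^2 - 2
(∇×A)₃ = ∂A₂/∂x − ∂A₁/∂y = -2*x^2 + 4*x
∇×A = (-8*y^3 - 3*z^2 - 12*z, -2*x*z^2 - 2, -2*x^2 + 4*x)
At (-3, 1, -3): (1, 52, -30).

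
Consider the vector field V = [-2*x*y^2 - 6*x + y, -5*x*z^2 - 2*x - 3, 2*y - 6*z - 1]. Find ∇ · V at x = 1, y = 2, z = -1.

∂V₁/∂x = -2*y^2 - 6
∂V₂/∂y = 0
∂V₃/∂z = -6
∇·V = -2*y^2 - 12
At (1, 2, -1): -20.

-20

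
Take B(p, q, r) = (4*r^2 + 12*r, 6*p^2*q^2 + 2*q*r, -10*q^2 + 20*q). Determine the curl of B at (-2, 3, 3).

(∇×B)₁ = ∂B₃/∂q − ∂B₂/∂r = -22*q + 20
(∇×B)₂ = ∂B₁/∂r − ∂B₃/∂p = 8*r + 12
(∇×B)₃ = ∂B₂/∂p − ∂B₁/∂q = 12*p*q^2
∇×B = (-22*q + 20, 8*r + 12, 12*p*q^2)
At (-2, 3, 3): (-46, 36, -216).

(-46, 36, -216)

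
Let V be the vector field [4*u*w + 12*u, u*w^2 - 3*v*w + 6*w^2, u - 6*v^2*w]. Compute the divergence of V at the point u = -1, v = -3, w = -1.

-43

∂V₁/∂u = 4*w + 12
∂V₂/∂v = -3*w
∂V₃/∂w = -6*v^2
∇·V = -6*v^2 + w + 12
At (-1, -3, -1): -43.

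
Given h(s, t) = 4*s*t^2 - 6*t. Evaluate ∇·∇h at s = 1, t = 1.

8

∂²h/∂s² = 0
∂²h/∂t² = 8*s
∇²h = 8*s
At (1, 1): 8.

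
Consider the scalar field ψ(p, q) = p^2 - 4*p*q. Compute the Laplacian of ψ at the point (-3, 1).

∂²ψ/∂p² = 2
∂²ψ/∂q² = 0
∇²ψ = 2
At (-3, 1): 2.

2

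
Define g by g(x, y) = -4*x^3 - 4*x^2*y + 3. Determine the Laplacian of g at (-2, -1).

∂²g/∂x² = -8*(3*x + y)
∂²g/∂y² = 0
∇²g = -24*x - 8*y
At (-2, -1): 56.

56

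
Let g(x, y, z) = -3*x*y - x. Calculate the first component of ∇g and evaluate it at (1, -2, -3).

5

(∇g)_1 = ∂g/∂x = -3*y - 1
At (1, -2, -3): 5.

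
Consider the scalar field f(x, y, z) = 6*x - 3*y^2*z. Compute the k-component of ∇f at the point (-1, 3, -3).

(∇f)_3 = ∂f/∂z = -3*y^2
At (-1, 3, -3): -27.

-27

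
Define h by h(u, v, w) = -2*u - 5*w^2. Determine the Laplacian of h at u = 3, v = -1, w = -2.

-10

∂²h/∂u² = 0
∂²h/∂v² = 0
∂²h/∂w² = -10
∇²h = -10
At (3, -1, -2): -10.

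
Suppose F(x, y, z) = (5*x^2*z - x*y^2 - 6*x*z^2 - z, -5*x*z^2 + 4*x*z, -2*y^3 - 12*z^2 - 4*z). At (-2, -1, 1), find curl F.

(-18, 43, 3)

(∇×F)₁ = ∂F₃/∂y − ∂F₂/∂z = 10*x*z - 4*x - 6*y^2
(∇×F)₂ = ∂F₁/∂z − ∂F₃/∂x = 5*x^2 - 12*x*z - 1
(∇×F)₃ = ∂F₂/∂x − ∂F₁/∂y = 2*x*y - 5*z^2 + 4*z
∇×F = (10*x*z - 4*x - 6*y^2, 5*x^2 - 12*x*z - 1, 2*x*y - 5*z^2 + 4*z)
At (-2, -1, 1): (-18, 43, 3).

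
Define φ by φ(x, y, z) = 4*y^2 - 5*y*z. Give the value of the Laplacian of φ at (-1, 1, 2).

∂²φ/∂x² = 0
∂²φ/∂y² = 8
∂²φ/∂z² = 0
∇²φ = 8
At (-1, 1, 2): 8.

8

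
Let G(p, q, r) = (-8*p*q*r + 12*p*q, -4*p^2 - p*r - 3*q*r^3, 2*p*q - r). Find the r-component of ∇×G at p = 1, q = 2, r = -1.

(∇×G)_3 = ∂G₂/∂p − ∂G₁/∂q
= -8*p - r − (-8*p*r + 12*p)
= 8*p*r - 20*p - r
At (1, 2, -1): -27.

-27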